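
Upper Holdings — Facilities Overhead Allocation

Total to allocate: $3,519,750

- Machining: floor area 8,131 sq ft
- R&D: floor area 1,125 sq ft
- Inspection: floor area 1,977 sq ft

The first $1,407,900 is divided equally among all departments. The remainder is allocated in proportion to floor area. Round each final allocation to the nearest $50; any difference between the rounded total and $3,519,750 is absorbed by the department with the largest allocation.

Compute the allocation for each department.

Machining: $1,997,950; R&D: $680,800; Inspection: $841,000

First tranche $1,407,900 split equally: $469,300 each.
Remainder $2,111,850 by floor area (total 11,233): Machining 1,528,661.30 → $1,528,650; R&D 211,504.61 → $211,500; Inspection 371,684.10 → $371,700.
Totals: Machining $469,300 + $1,528,650 = $1,997,950; R&D $469,300 + $211,500 = $680,800; Inspection $469,300 + $371,700 = $841,000.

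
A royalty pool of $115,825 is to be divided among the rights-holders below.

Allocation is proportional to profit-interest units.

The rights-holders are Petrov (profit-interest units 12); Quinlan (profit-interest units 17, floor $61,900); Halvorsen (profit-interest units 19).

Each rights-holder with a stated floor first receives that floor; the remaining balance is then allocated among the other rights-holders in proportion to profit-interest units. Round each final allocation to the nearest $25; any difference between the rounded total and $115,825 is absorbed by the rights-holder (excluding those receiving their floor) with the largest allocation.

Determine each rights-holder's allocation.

Minimums first: Quinlan $61,900. Residual $53,925.
Residual split over remaining profit-interest units 31: Petrov 20,874.19 → $20,875; Halvorsen 33,050.81 → $33,050.

Petrov: $20,875 | Quinlan: $61,900 | Halvorsen: $33,050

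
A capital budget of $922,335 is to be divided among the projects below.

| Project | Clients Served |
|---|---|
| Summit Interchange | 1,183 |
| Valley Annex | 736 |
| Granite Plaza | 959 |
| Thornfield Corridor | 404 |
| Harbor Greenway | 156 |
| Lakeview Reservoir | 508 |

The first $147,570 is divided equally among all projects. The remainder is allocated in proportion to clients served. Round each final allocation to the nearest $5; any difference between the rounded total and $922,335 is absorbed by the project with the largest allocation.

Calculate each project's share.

Summit Interchange: $256,870 | Valley Annex: $169,105 | Granite Plaza: $212,885 | Thornfield Corridor: $103,915 | Harbor Greenway: $55,225 | Lakeview Reservoir: $124,335

Equal tier: $147,570 ÷ 6 = $24,595 apiece.
Remainder $774,765 by clients served (total 3,946): Summit Interchange 232,272.43 → $232,270; Valley Annex 144,507.61 → $144,510; Granite Plaza 188,291.85 → $188,290; Thornfield Corridor 79,322.11 → $79,320; Harbor Greenway 30,629.33 → $30,630; Lakeview Reservoir 99,741.67 → $99,740.
Rounding difference +$5 on remainder applied to Summit Interchange.
Totals: Summit Interchange $24,595 + $232,275 = $256,870; Valley Annex $24,595 + $144,510 = $169,105; Granite Plaza $24,595 + $188,290 = $212,885; Thornfield Corridor $24,595 + $79,320 = $103,915; Harbor Greenway $24,595 + $30,630 = $55,225; Lakeview Reservoir $24,595 + $99,740 = $124,335.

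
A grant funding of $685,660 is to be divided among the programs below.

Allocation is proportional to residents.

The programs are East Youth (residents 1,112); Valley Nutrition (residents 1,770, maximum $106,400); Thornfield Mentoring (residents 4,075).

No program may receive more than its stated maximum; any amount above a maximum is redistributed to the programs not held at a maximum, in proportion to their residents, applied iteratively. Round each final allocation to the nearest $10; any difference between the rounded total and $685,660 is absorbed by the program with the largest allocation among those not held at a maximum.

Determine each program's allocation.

East Youth: $124,180 | Valley Nutrition: $106,400 | Thornfield Mentoring: $455,080

Sum of residents: 6,957.
Pro-rata shares before constraints: East Youth 109,595.22; Valley Nutrition 174,445.62; Thornfield Mentoring 401,619.16.
Held at cap: Valley Nutrition ($106,400); balance $579,260 reallocated over remaining residents 5,187.
Redistributed shares: East Youth 124,182.98 → $124,180; Thornfield Mentoring 455,077.02 → $455,080.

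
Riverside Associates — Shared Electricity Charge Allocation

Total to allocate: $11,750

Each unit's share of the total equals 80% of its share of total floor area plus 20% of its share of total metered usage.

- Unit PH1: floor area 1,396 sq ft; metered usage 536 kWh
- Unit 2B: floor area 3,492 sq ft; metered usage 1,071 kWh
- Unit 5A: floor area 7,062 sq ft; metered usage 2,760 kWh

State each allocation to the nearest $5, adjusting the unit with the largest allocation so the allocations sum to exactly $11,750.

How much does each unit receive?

Floor area total 11,950; metered usage total 4,367.
Composite weights (80% floor area + 20% metered usage): Unit PH1 0.1180; Unit 2B 0.2828; Unit 5A 0.5992.
Unrounded shares: Unit PH1 1,386.54; Unit 2B 3,323.18; Unit 5A 7,040.28.
Rounded to nearest $5: Unit PH1 $1,385; Unit 2B $3,325; Unit 5A $7,040. Sum = $11,750.
Sum already equals the total — no adjustment.

Unit PH1: $1,385 · Unit 2B: $3,325 · Unit 5A: $7,040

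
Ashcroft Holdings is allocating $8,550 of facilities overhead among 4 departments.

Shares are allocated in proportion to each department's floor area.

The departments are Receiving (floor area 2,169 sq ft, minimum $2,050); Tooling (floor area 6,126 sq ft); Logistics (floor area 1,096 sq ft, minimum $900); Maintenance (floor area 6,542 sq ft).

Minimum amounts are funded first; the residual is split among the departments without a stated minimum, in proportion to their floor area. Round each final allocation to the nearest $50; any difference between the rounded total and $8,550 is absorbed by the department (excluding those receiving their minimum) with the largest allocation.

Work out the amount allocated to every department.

Fund the minimums — Receiving $2,050; Logistics $900. Balance $5,600.
Balance split over remaining floor area 12,668: Tooling 2,708.05 → $2,700; Maintenance 2,891.95 → $2,900.

Receiving: $2,050; Tooling: $2,700; Logistics: $900; Maintenance: $2,900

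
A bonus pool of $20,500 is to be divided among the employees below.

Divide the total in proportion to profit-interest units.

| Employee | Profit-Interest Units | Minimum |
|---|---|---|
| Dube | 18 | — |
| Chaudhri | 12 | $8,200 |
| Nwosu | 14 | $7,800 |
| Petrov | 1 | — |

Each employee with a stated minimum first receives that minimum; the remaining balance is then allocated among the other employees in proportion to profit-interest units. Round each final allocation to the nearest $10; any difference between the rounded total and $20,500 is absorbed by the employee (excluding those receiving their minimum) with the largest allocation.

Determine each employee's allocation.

Minimums first: Chaudhri $8,200; Nwosu $7,800. Remaining pool $4,500.
Remaining pool split over remaining profit-interest units 19: Dube 4,263.16 → $4,260; Petrov 236.84 → $240.

Dube: $4,260 · Chaudhri: $8,200 · Nwosu: $7,800 · Petrov: $240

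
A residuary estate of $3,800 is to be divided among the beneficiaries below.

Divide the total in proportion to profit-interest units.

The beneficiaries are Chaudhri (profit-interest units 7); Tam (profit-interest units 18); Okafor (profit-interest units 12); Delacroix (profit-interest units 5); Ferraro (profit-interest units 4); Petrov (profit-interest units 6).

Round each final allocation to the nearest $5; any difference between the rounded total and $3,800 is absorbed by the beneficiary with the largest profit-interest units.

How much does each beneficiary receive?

Chaudhri: $510; Tam: $1,320; Okafor: $875; Delacroix: $365; Ferraro: $290; Petrov: $440

Combined profit-interest units = 52.
Unrounded shares: Chaudhri 7/52 × $3,800 = 511.54; Tam 18/52 × $3,800 = 1,315.38; Okafor 12/52 × $3,800 = 876.92; Delacroix 5/52 × $3,800 = 365.38; Ferraro 4/52 × $3,800 = 292.31; Petrov 6/52 × $3,800 = 438.46.
After rounding ($5): Chaudhri $510; Tam $1,315; Okafor $875; Delacroix $365; Ferraro $290; Petrov $440. Sum = $3,795.
Difference $3,800 − $3,795 = +$5 applied to largest profit-interest units (Tam): Tam becomes $1,320.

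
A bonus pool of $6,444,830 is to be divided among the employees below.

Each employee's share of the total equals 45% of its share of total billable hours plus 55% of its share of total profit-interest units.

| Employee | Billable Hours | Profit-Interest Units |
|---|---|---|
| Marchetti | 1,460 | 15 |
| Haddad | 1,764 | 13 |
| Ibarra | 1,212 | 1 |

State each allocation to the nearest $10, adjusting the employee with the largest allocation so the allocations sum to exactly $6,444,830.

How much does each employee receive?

Marchetti: $2,787,970 · Haddad: $2,742,250 · Ibarra: $914,610

Billable hours total 4,436; profit-interest units total 29.
Blended shares (45% billable hours + 55% profit-interest units): Marchetti 0.4326; Haddad 0.4255; Ibarra 0.1419.
Proportional shares: Marchetti 2,787,963.60; Haddad 2,742,254.02; Ibarra 914,612.38.
At nearest $10: Marchetti $2,787,960; Haddad $2,742,250; Ibarra $914,610. Sum = $6,444,820.
Difference $6,444,830 − $6,444,820 = +$10 applied to largest allocation (Marchetti): Marchetti becomes $2,787,970.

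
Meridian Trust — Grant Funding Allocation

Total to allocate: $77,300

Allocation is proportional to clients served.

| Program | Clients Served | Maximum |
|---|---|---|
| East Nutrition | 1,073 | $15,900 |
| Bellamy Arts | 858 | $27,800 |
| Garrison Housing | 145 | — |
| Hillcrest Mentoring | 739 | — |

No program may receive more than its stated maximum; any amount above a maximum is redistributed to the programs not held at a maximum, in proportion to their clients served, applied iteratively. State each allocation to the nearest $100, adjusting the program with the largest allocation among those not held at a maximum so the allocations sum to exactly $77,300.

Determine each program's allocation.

Total clients served = 2,815.
Pro-rata shares before constraints: East Nutrition 29,464.62; Bellamy Arts 23,560.71; Garrison Housing 3,981.71; Hillcrest Mentoring 20,292.97.
Cap binds for East Nutrition ($15,900); balance $61,400 reallocated over remaining clients served 1,742.
Cap binds for Bellamy Arts ($27,800); balance $33,600 reallocated over remaining clients served 884.
Redistributed shares: Garrison Housing 5,511.31 → $5,500; Hillcrest Mentoring 28,088.69 → $28,100.

East Nutrition: $15,900 | Bellamy Arts: $27,800 | Garrison Housing: $5,500 | Hillcrest Mentoring: $28,100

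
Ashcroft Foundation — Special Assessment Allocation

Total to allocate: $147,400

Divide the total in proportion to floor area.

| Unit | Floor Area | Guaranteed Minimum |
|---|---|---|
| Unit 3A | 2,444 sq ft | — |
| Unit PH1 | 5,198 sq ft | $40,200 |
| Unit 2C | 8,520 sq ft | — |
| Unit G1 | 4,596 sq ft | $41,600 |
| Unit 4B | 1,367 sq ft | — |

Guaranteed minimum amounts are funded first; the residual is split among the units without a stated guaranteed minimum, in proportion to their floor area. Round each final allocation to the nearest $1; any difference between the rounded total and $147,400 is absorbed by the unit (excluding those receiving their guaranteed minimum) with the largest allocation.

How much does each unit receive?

Minimums first: Unit PH1 $40,200; Unit G1 $41,600. Balance $65,600.
Balance split over remaining floor area 12,331: Unit 3A 13,001.90 → $13,002; Unit 2C 45,325.76 → $45,326; Unit 4B 7,272.34 → $7,272.

Unit 3A: $13,002 | Unit PH1: $40,200 | Unit 2C: $45,326 | Unit G1: $41,600 | Unit 4B: $7,272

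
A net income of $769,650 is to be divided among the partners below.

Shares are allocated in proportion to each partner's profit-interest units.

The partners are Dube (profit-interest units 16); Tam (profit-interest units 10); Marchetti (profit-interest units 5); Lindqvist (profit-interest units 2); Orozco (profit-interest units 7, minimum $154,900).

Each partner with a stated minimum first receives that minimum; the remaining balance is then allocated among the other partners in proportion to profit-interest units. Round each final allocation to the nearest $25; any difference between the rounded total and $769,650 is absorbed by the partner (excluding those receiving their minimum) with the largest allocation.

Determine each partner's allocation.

Dube: $298,050 | Tam: $186,300 | Marchetti: $93,150 | Lindqvist: $37,250 | Orozco: $154,900

Fund the minimums — Orozco $154,900. Balance $614,750.
Balance split over remaining profit-interest units 33: Dube 298,060.61 → $298,050; Tam 186,287.88 → $186,300; Marchetti 93,143.94 → $93,150; Lindqvist 37,257.58 → $37,250.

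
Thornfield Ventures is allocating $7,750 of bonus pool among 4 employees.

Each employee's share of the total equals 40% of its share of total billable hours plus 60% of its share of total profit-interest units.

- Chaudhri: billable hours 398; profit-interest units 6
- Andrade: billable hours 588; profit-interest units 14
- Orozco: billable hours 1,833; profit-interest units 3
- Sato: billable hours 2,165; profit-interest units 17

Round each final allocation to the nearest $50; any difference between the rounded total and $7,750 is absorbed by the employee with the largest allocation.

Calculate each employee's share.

Chaudhri: $950 · Andrade: $2,000 · Orozco: $1,500 · Sato: $3,300

Totals — billable hours 4,984, profit-interest units 40.
Combined weights (40% billable hours + 60% profit-interest units): Chaudhri 0.1219; Andrade 0.2572; Orozco 0.1921; Sato 0.4288.
Raw shares: Chaudhri 945.05; Andrade 1,993.23; Orozco 1,488.86; Sato 3,322.86.
After rounding ($50): Chaudhri $950; Andrade $2,000; Orozco $1,500; Sato $3,300. Sum = $7,750.
Rounded total matches; no reconciliation needed.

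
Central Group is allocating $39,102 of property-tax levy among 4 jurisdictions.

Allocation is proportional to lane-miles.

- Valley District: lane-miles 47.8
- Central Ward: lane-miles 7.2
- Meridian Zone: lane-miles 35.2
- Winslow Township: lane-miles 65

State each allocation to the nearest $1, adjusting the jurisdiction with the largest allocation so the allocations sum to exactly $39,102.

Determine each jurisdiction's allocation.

Valley District: $12,043; Central Ward: $1,814; Meridian Zone: $8,868; Winslow Township: $16,377

Sum of lane-miles: 155.2.
Pro-rata amounts: Valley District 47.8/155.2 × $39,102 = 12,043.01; Central Ward 7.2/155.2 × $39,102 = 1,814.01; Meridian Zone 35.2/155.2 × $39,102 = 8,868.49; Winslow Township 65/155.2 × $39,102 = 16,376.48.
At nearest $1: Valley District $12,043; Central Ward $1,814; Meridian Zone $8,868; Winslow Township $16,376. Sum = $39,101.
Difference $39,102 − $39,101 = +$1 applied to largest allocation (Winslow Township): Winslow Township becomes $16,377.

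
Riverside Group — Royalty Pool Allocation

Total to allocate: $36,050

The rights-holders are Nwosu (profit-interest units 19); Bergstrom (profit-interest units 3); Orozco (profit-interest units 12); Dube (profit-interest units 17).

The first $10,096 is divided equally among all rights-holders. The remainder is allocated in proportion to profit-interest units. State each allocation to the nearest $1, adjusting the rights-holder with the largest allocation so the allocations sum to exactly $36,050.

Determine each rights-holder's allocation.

Nwosu: $12,193 · Bergstrom: $4,051 · Orozco: $8,631 · Dube: $11,175

First tranche $10,096 split equally: $2,524 each.
Remainder $25,954 by profit-interest units (total 51): Nwosu 9,669.14 → $9,669; Bergstrom 1,526.71 → $1,527; Orozco 6,106.82 → $6,107; Dube 8,651.33 → $8,651.
Totals: Nwosu $2,524 + $9,669 = $12,193; Bergstrom $2,524 + $1,527 = $4,051; Orozco $2,524 + $6,107 = $8,631; Dube $2,524 + $8,651 = $11,175.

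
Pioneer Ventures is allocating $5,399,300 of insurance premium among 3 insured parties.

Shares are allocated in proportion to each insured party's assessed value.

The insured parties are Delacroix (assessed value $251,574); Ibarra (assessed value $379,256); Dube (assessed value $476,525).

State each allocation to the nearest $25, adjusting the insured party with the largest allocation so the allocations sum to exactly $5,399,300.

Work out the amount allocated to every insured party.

Assessed value total: 1,107,355.
Raw shares: Delacroix 251,574/1,107,355 × $5,399,300 = 1,226,637.80; Ibarra 379,256/1,107,355 × $5,399,300 = 1,849,196.44; Dube 476,525/1,107,355 × $5,399,300 = 2,323,465.77.
After rounding ($25): Delacroix $1,226,650; Ibarra $1,849,200; Dube $2,323,475. Sum = $5,399,325.
Difference $5,399,300 − $5,399,325 = −$25 applied to largest allocation (Dube): Dube becomes $2,323,450.

Delacroix: $1,226,650; Ibarra: $1,849,200; Dube: $2,323,450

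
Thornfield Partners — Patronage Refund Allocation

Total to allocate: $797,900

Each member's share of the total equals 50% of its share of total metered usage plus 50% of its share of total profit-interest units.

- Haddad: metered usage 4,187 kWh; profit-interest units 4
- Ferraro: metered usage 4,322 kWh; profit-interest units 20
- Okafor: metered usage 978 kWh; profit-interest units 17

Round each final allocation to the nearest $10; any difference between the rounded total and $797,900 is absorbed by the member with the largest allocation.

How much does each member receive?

Totals — metered usage 9,487, profit-interest units 41.
Blended shares (50% metered usage + 50% profit-interest units): Haddad 0.2695; Ferraro 0.4717; Okafor 0.2589.
Raw shares: Haddad 214,994.86; Ferraro 376,359.72; Okafor 206,545.42.
At nearest $10: Haddad $214,990; Ferraro $376,360; Okafor $206,550. Sum = $797,900.
Rounded total matches; no reconciliation needed.

Haddad: $214,990 · Ferraro: $376,360 · Okafor: $206,550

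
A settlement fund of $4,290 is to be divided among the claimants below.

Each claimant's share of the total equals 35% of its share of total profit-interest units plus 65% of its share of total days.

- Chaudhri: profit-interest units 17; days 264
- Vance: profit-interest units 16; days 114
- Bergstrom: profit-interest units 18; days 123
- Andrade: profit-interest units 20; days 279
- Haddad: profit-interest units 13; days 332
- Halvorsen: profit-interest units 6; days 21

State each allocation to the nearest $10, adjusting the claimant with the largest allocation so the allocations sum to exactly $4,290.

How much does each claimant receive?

Profit-interest units total 90; days total 1,133.
Blended shares (35% profit-interest units + 65% days): Chaudhri 0.2176; Vance 0.1276; Bergstrom 0.1406; Andrade 0.2378; Haddad 0.2410; Halvorsen 0.0354.
Pro-rata amounts: Chaudhri 933.36; Vance 547.51; Bergstrom 603.02; Andrade 1,020.33; Haddad 1,033.99; Halvorsen 151.78.
At nearest $10: Chaudhri $930; Vance $550; Bergstrom $600; Andrade $1,020; Haddad $1,030; Halvorsen $150. Sum = $4,280.
Difference $4,290 − $4,280 = +$10 applied to largest allocation (Haddad): Haddad becomes $1,040.

Chaudhri: $930; Vance: $550; Bergstrom: $600; Andrade: $1,020; Haddad: $1,040; Halvorsen: $150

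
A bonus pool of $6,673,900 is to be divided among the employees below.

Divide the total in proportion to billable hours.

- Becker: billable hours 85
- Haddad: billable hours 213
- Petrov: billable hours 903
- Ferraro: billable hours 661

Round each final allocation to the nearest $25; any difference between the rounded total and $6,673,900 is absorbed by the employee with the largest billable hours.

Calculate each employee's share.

Combined billable hours = 85 + 213 + 903 + 661 = 1,862.
Raw shares: Becker 304,662.46; Haddad 763,448.28; Petrov 3,236,590.60; Ferraro 2,369,198.66.
Rounded to nearest $25: Becker $304,650; Haddad $763,450; Petrov $3,236,600; Ferraro $2,369,200. Sum = $6,673,900.
No rounding difference to absorb.

Becker: $304,650 · Haddad: $763,450 · Petrov: $3,236,600 · Ferraro: $2,369,200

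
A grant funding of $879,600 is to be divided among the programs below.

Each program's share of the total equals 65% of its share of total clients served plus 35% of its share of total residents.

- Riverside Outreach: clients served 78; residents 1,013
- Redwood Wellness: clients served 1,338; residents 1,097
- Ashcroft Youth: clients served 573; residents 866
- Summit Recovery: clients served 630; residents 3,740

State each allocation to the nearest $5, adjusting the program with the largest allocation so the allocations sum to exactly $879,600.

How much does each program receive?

Riverside Outreach: $63,465 · Redwood Wellness: $342,375 · Ashcroft Youth: $164,785 · Summit Recovery: $308,975

Clients served total 2,619; residents total 6,716.
Combined weights (65% clients served + 35% residents): Riverside Outreach 0.0722; Redwood Wellness 0.3892; Ashcroft Youth 0.1873; Summit Recovery 0.3513.
Pro-rata amounts: Riverside Outreach 63,463.47; Redwood Wellness 342,377.93; Ashcroft Youth 164,785.85; Summit Recovery 308,972.76.
Rounded to nearest $5: Riverside Outreach $63,465; Redwood Wellness $342,380; Ashcroft Youth $164,785; Summit Recovery $308,975. Sum = $879,605.
Difference $879,600 − $879,605 = −$5 applied to largest allocation (Redwood Wellness): Redwood Wellness becomes $342,375.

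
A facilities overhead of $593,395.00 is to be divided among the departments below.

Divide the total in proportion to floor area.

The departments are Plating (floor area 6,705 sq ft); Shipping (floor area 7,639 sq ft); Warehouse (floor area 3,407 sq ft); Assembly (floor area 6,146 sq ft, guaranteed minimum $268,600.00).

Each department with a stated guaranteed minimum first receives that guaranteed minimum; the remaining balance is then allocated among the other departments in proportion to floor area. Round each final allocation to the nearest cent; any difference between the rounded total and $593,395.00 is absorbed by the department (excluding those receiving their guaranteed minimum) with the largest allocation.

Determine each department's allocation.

Minimums first: Assembly $268,600.00. Residual $324,795.00.
Residual split over remaining floor area 17,751: Plating 122,683.2559 → $122,683.26; Shipping 139,772.9145 → $139,772.91; Warehouse 62,338.8296 → $62,338.83.

Plating: $122,683.26 · Shipping: $139,772.91 · Warehouse: $62,338.83 · Assembly: $268,600.00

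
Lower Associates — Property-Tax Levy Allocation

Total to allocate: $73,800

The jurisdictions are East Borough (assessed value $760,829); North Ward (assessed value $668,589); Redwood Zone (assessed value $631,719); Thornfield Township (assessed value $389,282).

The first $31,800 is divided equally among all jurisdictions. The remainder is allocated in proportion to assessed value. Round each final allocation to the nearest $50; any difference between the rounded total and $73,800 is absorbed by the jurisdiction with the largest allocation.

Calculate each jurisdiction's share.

East Borough: $21,000 · North Ward: $19,400 · Redwood Zone: $18,800 · Thornfield Township: $14,600

Equal tier: $31,800 ÷ 4 = $7,950 apiece.
Remainder $42,000 by assessed value (total 2,450,419): East Borough 13,040.55 → $13,050; North Ward 11,459.57 → $11,450; Redwood Zone 10,827.62 → $10,850; Thornfield Township 6,672.26 → $6,650.
Totals: East Borough $7,950 + $13,050 = $21,000; North Ward $7,950 + $11,450 = $19,400; Redwood Zone $7,950 + $10,850 = $18,800; Thornfield Township $7,950 + $6,650 = $14,600.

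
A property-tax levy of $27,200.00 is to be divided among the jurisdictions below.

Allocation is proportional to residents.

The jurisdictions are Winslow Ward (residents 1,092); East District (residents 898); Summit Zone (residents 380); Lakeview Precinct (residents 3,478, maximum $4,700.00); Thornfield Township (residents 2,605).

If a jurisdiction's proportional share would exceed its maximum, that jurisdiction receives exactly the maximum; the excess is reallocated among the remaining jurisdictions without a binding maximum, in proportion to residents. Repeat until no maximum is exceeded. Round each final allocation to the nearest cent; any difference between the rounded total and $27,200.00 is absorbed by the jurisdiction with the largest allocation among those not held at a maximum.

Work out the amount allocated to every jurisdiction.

Combined residents = 8,453.
Unconstrained shares: Winslow Ward 3,513.8294; East District 2,889.5777; Summit Zone 1,222.7611; Lakeview Precinct 11,191.4823; Thornfield Township 8,382.3495.
Cap binds for Lakeview Precinct ($4,700.00); balance $22,500.00 reallocated over remaining residents 4,975.
Remaining shares: Winslow Ward 4,938.6935 → $4,938.69; East District 4,061.3065 → $4,061.31; Summit Zone 1,718.5930 → $1,718.59; Thornfield Township 11,781.4070 → $11,781.41.

Winslow Ward: $4,938.69; East District: $4,061.31; Summit Zone: $1,718.59; Lakeview Precinct: $4,700.00; Thornfield Township: $11,781.41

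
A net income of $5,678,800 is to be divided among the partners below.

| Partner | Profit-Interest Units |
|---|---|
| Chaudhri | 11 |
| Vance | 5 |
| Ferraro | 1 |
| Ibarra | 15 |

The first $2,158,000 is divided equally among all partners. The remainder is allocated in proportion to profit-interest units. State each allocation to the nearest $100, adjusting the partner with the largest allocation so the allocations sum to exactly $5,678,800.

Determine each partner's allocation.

Chaudhri: $1,749,800 · Vance: $1,089,600 · Ferraro: $649,500 · Ibarra: $2,189,900

Equal tier: $2,158,000 ÷ 4 = $539,500 apiece.
Remainder $3,520,800 by profit-interest units (total 32): Chaudhri 1,210,275.00 → $1,210,300; Vance 550,125.00 → $550,100; Ferraro 110,025.00 → $110,000; Ibarra 1,650,375.00 → $1,650,400.
Totals: Chaudhri $539,500 + $1,210,300 = $1,749,800; Vance $539,500 + $550,100 = $1,089,600; Ferraro $539,500 + $110,000 = $649,500; Ibarra $539,500 + $1,650,400 = $2,189,900.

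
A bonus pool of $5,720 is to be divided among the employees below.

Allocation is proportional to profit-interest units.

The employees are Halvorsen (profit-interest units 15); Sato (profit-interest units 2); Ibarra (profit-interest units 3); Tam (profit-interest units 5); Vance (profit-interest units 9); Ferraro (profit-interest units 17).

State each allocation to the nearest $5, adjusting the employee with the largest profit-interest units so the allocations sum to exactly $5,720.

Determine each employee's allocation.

Halvorsen: $1,680 · Sato: $225 · Ibarra: $335 · Tam: $560 · Vance: $1,010 · Ferraro: $1,910

Combined profit-interest units = 51.
Proportional shares: Halvorsen 15/51 × $5,720 = 1,682.35; Sato 2/51 × $5,720 = 224.31; Ibarra 3/51 × $5,720 = 336.47; Tam 5/51 × $5,720 = 560.78; Vance 9/51 × $5,720 = 1,009.41; Ferraro 17/51 × $5,720 = 1,906.67.
Rounded to nearest $5: Halvorsen $1,680; Sato $225; Ibarra $335; Tam $560; Vance $1,010; Ferraro $1,905. Sum = $5,715.
Difference $5,720 − $5,715 = +$5 applied to largest profit-interest units (Ferraro): Ferraro becomes $1,910.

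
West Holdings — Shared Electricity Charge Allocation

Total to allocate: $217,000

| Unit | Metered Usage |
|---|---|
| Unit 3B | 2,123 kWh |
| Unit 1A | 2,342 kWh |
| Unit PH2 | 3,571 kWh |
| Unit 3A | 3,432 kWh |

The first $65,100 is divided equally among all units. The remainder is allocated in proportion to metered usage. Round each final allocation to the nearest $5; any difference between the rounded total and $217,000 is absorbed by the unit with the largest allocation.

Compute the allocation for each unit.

$65,100 shared equally gives $16,275 per unit.
Remainder $151,900 by metered usage (total 11,468): Unit 3B 28,120.31 → $28,120; Unit 1A 31,021.08 → $31,020; Unit PH2 47,299.87 → $47,300; Unit 3A 45,458.74 → $45,460.
Totals: Unit 3B $16,275 + $28,120 = $44,395; Unit 1A $16,275 + $31,020 = $47,295; Unit PH2 $16,275 + $47,300 = $63,575; Unit 3A $16,275 + $45,460 = $61,735.

Unit 3B: $44,395; Unit 1A: $47,295; Unit PH2: $63,575; Unit 3A: $61,735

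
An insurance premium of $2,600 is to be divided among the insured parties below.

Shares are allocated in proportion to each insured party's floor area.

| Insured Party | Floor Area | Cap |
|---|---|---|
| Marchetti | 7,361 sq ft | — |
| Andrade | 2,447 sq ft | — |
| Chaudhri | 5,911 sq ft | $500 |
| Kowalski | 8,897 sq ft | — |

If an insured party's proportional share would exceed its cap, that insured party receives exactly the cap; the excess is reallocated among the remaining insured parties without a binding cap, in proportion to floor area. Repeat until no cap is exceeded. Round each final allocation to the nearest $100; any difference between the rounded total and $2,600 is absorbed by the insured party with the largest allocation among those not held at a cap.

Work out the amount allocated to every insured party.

Marchetti: $800; Andrade: $300; Chaudhri: $500; Kowalski: $1,000

Floor area total: 24,616.
Pro-rata shares before constraints: Marchetti 777.49; Andrade 258.46; Chaudhri 624.33; Kowalski 939.72.
Capped: Chaudhri ($500); residual $2,100 reallocated over remaining floor area 18,705.
Remaining shares: Marchetti 826.42 → $800; Andrade 274.72 → $300; Kowalski 998.86 → $1,000.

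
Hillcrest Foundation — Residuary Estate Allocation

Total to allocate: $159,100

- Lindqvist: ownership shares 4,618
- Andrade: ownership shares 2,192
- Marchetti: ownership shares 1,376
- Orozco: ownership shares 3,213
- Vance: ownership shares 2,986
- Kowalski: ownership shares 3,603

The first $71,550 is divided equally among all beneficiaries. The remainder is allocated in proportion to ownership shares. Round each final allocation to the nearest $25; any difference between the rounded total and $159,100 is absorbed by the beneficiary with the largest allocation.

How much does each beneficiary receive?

Lindqvist: $34,400; Andrade: $22,600; Marchetti: $18,625; Orozco: $27,575; Vance: $26,450; Kowalski: $29,450

First tranche $71,550 split equally: $11,925 each.
Remainder $87,550 by ownership shares (total 17,988): Lindqvist 22,476.42 → $22,475; Andrade 10,668.76 → $10,675; Marchetti 6,697.18 → $6,700; Orozco 15,638.10 → $15,650; Vance 14,533.26 → $14,525; Kowalski 17,536.28 → $17,525.
Totals: Lindqvist $11,925 + $22,475 = $34,400; Andrade $11,925 + $10,675 = $22,600; Marchetti $11,925 + $6,700 = $18,625; Orozco $11,925 + $15,650 = $27,575; Vance $11,925 + $14,525 = $26,450; Kowalski $11,925 + $17,525 = $29,450.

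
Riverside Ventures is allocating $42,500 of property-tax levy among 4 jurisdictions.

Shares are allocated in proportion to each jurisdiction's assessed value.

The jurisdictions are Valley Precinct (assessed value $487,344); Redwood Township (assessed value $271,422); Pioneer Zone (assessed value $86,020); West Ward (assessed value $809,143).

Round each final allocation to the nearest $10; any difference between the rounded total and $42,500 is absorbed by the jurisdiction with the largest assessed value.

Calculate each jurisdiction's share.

Combined assessed value = 1,653,929.
Unrounded shares: Valley Precinct 487,344/1,653,929 × $42,500 = 12,522.98; Redwood Township 271,422/1,653,929 × $42,500 = 6,974.56; Pioneer Zone 86,020/1,653,929 × $42,500 = 2,210.40; West Ward 809,143/1,653,929 × $42,500 = 20,792.05.
Rounded to nearest $10: Valley Precinct $12,520; Redwood Township $6,970; Pioneer Zone $2,210; West Ward $20,790. Sum = $42,490.
Difference $42,500 − $42,490 = +$10 applied to largest assessed value (West Ward): West Ward becomes $20,800.

Valley Precinct: $12,520 | Redwood Township: $6,970 | Pioneer Zone: $2,210 | West Ward: $20,800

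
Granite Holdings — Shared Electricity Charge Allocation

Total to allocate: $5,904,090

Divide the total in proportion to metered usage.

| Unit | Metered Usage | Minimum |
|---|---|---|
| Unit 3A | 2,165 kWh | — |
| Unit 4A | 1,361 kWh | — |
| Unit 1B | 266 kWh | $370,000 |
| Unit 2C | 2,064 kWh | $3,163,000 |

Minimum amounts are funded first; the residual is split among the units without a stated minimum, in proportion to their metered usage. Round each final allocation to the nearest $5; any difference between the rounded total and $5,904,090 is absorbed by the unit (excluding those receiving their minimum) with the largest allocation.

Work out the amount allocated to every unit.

Minimums first: Unit 1B $370,000; Unit 2C $3,163,000. Balance $2,371,090.
Balance split over remaining metered usage 3,526: Unit 3A 1,455,873.47 → $1,455,875; Unit 4A 915,216.53 → $915,215.

Unit 3A: $1,455,875; Unit 4A: $915,215; Unit 1B: $370,000; Unit 2C: $3,163,000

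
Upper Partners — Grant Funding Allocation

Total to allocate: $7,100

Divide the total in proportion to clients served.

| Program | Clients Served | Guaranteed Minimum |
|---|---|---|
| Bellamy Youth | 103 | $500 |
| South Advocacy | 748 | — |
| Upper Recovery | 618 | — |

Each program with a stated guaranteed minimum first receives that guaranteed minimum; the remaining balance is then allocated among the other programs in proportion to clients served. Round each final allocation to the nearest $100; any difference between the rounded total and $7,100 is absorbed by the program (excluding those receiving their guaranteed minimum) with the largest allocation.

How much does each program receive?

Minimums first: Bellamy Youth $500. Residual $6,600.
Residual split over remaining clients served 1,366: South Advocacy 3,614.06 → $3,600; Upper Recovery 2,985.94 → $3,000.

Bellamy Youth: $500 | South Advocacy: $3,600 | Upper Recovery: $3,000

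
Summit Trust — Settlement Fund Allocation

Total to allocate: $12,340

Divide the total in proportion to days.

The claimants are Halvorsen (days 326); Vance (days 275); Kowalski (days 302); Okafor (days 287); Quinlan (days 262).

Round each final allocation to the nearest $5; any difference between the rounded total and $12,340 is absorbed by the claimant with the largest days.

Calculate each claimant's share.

Halvorsen: $2,775; Vance: $2,335; Kowalski: $2,565; Okafor: $2,440; Quinlan: $2,225

Combined days = 1,452.
Unrounded shares: Halvorsen 326/1,452 × $12,340 = 2,770.55; Vance 275/1,452 × $12,340 = 2,337.12; Kowalski 302/1,452 × $12,340 = 2,566.58; Okafor 287/1,452 × $12,340 = 2,439.10; Quinlan 262/1,452 × $12,340 = 2,226.64.
Rounded to nearest $5: Halvorsen $2,770; Vance $2,335; Kowalski $2,565; Okafor $2,440; Quinlan $2,225. Sum = $12,335.
Difference $12,340 − $12,335 = +$5 applied to largest days (Halvorsen): Halvorsen becomes $2,775.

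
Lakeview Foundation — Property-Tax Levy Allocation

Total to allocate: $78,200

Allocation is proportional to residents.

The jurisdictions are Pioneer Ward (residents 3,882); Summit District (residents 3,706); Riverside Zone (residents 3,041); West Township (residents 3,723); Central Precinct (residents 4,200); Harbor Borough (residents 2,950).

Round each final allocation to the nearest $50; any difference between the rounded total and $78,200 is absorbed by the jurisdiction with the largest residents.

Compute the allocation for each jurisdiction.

Pioneer Ward: $14,100; Summit District: $13,500; Riverside Zone: $11,050; West Township: $13,550; Central Precinct: $15,250; Harbor Borough: $10,750

Residents total: 3,882 + 3,706 + 3,041 + 3,723 + 4,200 + 2,950 = 21,502.
Proportional shares: Pioneer Ward 14,118.33; Summit District 13,478.24; Riverside Zone 11,059.72; West Township 13,540.07; Central Precinct 15,274.86; Harbor Borough 10,728.77.
Rounded to nearest $50: Pioneer Ward $14,100; Summit District $13,500; Riverside Zone $11,050; West Township $13,550; Central Precinct $15,250; Harbor Borough $10,750. Sum = $78,200.
Rounded total matches; no reconciliation needed.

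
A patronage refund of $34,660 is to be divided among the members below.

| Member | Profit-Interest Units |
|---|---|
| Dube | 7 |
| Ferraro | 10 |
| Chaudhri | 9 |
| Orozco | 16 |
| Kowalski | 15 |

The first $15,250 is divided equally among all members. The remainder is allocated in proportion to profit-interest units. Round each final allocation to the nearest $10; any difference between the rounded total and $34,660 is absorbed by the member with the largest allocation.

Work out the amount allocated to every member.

$15,250 shared equally gives $3,050 per member.
Remainder $19,410 by profit-interest units (total 57): Dube 2,383.68 → $2,380; Ferraro 3,405.26 → $3,410; Chaudhri 3,064.74 → $3,060; Orozco 5,448.42 → $5,450; Kowalski 5,107.89 → $5,110.
Totals: Dube $3,050 + $2,380 = $5,430; Ferraro $3,050 + $3,410 = $6,460; Chaudhri $3,050 + $3,060 = $6,110; Orozco $3,050 + $5,450 = $8,500; Kowalski $3,050 + $5,110 = $8,160.

Dube: $5,430 · Ferraro: $6,460 · Chaudhri: $6,110 · Orozco: $8,500 · Kowalski: $8,160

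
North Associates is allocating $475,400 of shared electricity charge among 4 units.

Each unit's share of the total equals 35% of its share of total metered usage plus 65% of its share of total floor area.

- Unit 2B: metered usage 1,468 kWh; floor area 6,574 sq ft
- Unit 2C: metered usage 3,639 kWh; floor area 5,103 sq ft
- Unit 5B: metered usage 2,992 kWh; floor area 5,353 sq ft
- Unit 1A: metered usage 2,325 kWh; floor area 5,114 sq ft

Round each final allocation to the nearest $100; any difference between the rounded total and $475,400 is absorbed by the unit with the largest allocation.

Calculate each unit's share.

Unit 2B: $115,200 · Unit 2C: $129,200 · Unit 5B: $122,500 · Unit 1A: $108,500

Metered usage total 10,424; floor area total 22,144.
Combined weights (35% metered usage + 65% floor area): Unit 2B 0.2423; Unit 2C 0.2720; Unit 5B 0.2576; Unit 1A 0.2282.
Pro-rata amounts: Unit 2B 115,169.86; Unit 2C 129,296.63; Unit 5B 122,457.72; Unit 1A 108,475.79.
Rounded to nearest $100: Unit 2B $115,200; Unit 2C $129,300; Unit 5B $122,500; Unit 1A $108,500. Sum = $475,500.
Difference $475,400 − $475,500 = −$100 applied to largest allocation (Unit 2C): Unit 2C becomes $129,200.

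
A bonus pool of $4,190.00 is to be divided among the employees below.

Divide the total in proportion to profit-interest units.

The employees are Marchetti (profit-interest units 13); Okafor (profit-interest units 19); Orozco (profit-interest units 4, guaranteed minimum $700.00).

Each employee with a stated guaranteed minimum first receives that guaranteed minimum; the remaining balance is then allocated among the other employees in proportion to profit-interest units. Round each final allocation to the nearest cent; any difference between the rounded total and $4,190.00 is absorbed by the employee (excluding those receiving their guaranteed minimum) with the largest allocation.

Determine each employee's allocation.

Guaranteed amounts: Orozco $700.00. Remaining pool $3,490.00.
Remaining pool split over remaining profit-interest units 32: Marchetti 1,417.8125 → $1,417.81; Okafor 2,072.1875 → $2,072.19.

Marchetti: $1,417.81 · Okafor: $2,072.19 · Orozco: $700.00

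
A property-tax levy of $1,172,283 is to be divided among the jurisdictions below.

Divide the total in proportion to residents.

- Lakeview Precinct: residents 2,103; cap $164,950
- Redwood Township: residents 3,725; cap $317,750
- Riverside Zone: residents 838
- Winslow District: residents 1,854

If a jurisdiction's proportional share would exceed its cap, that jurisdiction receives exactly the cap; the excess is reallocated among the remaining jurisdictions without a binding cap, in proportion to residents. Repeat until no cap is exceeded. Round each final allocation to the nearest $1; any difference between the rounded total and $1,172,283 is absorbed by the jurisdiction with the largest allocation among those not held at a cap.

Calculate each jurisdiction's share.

Lakeview Precinct: $164,950; Redwood Township: $317,750; Riverside Zone: $214,662; Winslow District: $474,921

Total residents = 8,520.
Unconstrained shares: Lakeview Precinct 289,355.77; Redwood Township 512,529.83; Riverside Zone 115,302.01; Winslow District 255,095.39.
Capped: Lakeview Precinct ($164,950), Redwood Township ($317,750); remaining pool $689,583 reallocated over remaining residents 2,692.
Redistributed shares: Riverside Zone 214,662.17 → $214,662; Winslow District 474,920.83 → $474,921.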